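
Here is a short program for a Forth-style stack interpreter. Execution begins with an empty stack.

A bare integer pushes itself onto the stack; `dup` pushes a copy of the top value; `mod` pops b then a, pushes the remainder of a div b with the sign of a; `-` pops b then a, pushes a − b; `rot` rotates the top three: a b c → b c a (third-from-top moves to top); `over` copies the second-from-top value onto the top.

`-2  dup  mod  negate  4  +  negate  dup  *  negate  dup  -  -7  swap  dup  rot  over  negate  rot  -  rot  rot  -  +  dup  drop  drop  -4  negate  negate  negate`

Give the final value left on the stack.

4

-2      -2
dup     -2 -2
mod     0
negate  0
4       0 4
+       4
negate  -4
dup     -4 -4
*       16
negate  -16
dup     -16 -16
-       0
-7      0 -7
swap    -7 0
dup     -7 0 0
rot     0 0 -7
over    0 0 -7 0
negate  0 0 -7 0
rot     0 -7 0 0
-       0 -7 0
rot     -7 0 0
rot     0 0 -7
-       0 7
+       7
dup     7 7
drop    7
drop    (empty)
-4      -4
negate  4
negate  -4
negate  4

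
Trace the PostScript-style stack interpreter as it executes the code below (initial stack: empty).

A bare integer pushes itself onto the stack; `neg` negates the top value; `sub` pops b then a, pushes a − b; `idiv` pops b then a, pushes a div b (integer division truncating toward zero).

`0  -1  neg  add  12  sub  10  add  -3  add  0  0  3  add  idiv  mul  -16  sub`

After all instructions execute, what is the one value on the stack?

16

0     0
-1    0 -1
neg   0 1
add   1
12    1 12
sub   -11
10    -11 10
add   -1
-3    -1 -3
add   -4
0     -4 0
0     -4 0 0
3     -4 0 0 3
add   -4 0 3
idiv  -4 0
mul   0
-16   0 -16
sub   16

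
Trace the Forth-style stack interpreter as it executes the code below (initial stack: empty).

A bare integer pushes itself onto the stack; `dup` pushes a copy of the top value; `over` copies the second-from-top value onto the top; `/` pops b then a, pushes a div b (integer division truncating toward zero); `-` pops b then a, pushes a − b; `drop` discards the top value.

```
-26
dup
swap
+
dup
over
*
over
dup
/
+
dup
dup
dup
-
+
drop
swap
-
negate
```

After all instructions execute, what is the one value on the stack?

-2757

-26     [-26]
dup     [-26, -26]
swap    [-26, -26]
+       [-52]
dup     [-52, -52]
over    [-52, -52, -52]
*       [-52, 2704]
over    [-52, 2704, -52]
dup     [-52, 2704, -52, -52]
/       [-52, 2704, 1]
+       [-52, 2705]
dup     [-52, 2705, 2705]
dup     [-52, 2705, 2705, 2705]
dup     [-52, 2705, 2705, 2705, 2705]
-       [-52, 2705, 2705, 0]
+       [-52, 2705, 2705]
drop    [-52, 2705]
swap    [2705, -52]
-       [2757]
negate  [-2757]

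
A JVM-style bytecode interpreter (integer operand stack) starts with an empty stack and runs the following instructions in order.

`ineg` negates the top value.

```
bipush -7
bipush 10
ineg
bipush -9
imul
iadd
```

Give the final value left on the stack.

83

bipush -7  -7
bipush 10  -7 10
ineg       -7 -10
bipush -9  -7 -10 -9
imul       -7 90
iadd       83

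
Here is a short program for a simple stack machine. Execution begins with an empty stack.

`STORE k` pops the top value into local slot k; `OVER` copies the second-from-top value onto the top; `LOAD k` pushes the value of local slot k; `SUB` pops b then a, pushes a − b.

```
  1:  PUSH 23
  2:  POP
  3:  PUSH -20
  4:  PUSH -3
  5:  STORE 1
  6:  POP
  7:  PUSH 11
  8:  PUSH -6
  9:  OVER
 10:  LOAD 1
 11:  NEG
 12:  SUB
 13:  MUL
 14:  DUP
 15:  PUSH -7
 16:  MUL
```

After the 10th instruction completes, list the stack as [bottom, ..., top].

[11, -6, 11, -3]

PUSH 23  → [23]
POP      → []
PUSH -20 → [-20]
PUSH -3  → [-20, -3]
STORE 1  → [-20]
POP      → []
PUSH 11  → [11]
PUSH -6  → [11, -6]
OVER     → [11, -6, 11]
LOAD 1   → [11, -6, 11, -3]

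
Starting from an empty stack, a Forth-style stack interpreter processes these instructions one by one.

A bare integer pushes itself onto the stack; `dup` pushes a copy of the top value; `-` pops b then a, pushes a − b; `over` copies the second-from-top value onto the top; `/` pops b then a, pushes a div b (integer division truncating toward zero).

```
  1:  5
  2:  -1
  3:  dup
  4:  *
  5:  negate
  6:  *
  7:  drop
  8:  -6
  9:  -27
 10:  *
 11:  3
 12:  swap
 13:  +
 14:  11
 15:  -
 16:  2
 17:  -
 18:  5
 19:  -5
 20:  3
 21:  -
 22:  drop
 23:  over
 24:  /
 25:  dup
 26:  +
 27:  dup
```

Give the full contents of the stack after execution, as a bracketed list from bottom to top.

5      : 5
-1     : 5 -1
dup    : 5 -1 -1
*      : 5 1
negate : 5 -1
*      : -5
drop   : (empty)
-6     : -6
-27    : -6 -27
*      : 162
3      : 162 3
swap   : 3 162
+      : 165
11     : 165 11
-      : 154
2      : 154 2
-      : 152
5      : 152 5
-5     : 152 5 -5
3      : 152 5 -5 3
-      : 152 5 -8
drop   : 152 5
over   : 152 5 152
/      : 152 0
dup    : 152 0 0
+      : 152 0
dup    : 152 0 0

[152, 0, 0]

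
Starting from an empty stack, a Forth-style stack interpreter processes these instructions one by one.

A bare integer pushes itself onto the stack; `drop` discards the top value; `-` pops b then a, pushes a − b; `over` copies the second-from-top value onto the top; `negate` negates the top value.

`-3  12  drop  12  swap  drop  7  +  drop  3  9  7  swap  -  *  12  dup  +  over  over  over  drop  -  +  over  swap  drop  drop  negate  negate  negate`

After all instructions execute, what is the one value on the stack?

-3     -> [-3]
12     -> [-3, 12]
drop   -> [-3]
12     -> [-3, 12]
swap   -> [12, -3]
drop   -> [12]
7      -> [12, 7]
+      -> [19]
drop   -> []
3      -> [3]
9      -> [3, 9]
7      -> [3, 9, 7]
swap   -> [3, 7, 9]
-      -> [3, -2]
*      -> [-6]
12     -> [-6, 12]
dup    -> [-6, 12, 12]
+      -> [-6, 24]
over   -> [-6, 24, -6]
over   -> [-6, 24, -6, 24]
over   -> [-6, 24, -6, 24, -6]
drop   -> [-6, 24, -6, 24]
-      -> [-6, 24, -30]
+      -> [-6, -6]
over   -> [-6, -6, -6]
swap   -> [-6, -6, -6]
drop   -> [-6, -6]
drop   -> [-6]
negate -> [6]
negate -> [-6]
negate -> [6]

6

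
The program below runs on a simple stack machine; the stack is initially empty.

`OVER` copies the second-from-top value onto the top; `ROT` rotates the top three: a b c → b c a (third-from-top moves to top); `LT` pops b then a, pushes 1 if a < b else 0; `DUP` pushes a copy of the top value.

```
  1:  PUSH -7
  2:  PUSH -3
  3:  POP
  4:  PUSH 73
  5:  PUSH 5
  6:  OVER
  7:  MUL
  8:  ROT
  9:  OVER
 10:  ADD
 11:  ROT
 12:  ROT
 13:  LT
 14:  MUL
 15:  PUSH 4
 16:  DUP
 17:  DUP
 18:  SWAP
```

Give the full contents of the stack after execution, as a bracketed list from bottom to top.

PUSH -7 -> [-7]
PUSH -3 -> [-7, -3]
POP     -> [-7]
PUSH 73 -> [-7, 73]
PUSH 5  -> [-7, 73, 5]
OVER    -> [-7, 73, 5, 73]
MUL     -> [-7, 73, 365]
ROT     -> [73, 365, -7]
OVER    -> [73, 365, -7, 365]
ADD     -> [73, 365, 358]
ROT     -> [365, 358, 73]
ROT     -> [358, 73, 365]
LT      -> [358, 1]
MUL     -> [358]
PUSH 4  -> [358, 4]
DUP     -> [358, 4, 4]
DUP     -> [358, 4, 4, 4]
SWAP    -> [358, 4, 4, 4]

[358, 4, 4, 4]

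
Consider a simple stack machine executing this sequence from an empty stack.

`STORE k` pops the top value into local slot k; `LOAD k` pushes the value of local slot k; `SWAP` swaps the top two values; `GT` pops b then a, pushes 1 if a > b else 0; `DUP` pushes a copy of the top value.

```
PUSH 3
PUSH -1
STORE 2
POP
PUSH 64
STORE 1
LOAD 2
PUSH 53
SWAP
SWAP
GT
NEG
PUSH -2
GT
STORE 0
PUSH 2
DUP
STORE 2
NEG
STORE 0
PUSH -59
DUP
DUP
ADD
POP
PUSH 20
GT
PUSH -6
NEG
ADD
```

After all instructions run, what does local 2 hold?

2

PUSH 3   -> 3
PUSH -1  -> 3 -1
STORE 2  -> 3
POP      -> (empty)
PUSH 64  -> 64
STORE 1  -> (empty)
LOAD 2   -> -1
PUSH 53  -> -1 53
SWAP     -> 53 -1
SWAP     -> -1 53
GT       -> 0
NEG      -> 0
PUSH -2  -> 0 -2
GT       -> 1
STORE 0  -> (empty)
PUSH 2   -> 2
DUP      -> 2 2
STORE 2  -> 2
NEG      -> -2
STORE 0  -> (empty)
PUSH -59 -> -59
DUP      -> -59 -59
DUP      -> -59 -59 -59
ADD      -> -59 -118
POP      -> -59
PUSH 20  -> -59 20
GT       -> 0
PUSH -6  -> 0 -6
NEG      -> 0 6
ADD      -> 6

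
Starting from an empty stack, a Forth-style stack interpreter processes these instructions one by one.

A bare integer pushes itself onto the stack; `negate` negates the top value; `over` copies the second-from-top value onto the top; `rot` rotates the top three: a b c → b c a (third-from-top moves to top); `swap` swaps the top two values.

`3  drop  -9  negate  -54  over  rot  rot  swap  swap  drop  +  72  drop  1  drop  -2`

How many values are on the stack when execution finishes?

3      : 3
drop   : (empty)
-9     : -9
negate : 9
-54    : 9 -54
over   : 9 -54 9
rot    : -54 9 9
rot    : 9 9 -54
swap   : 9 -54 9
swap   : 9 9 -54
drop   : 9 9
+      : 18
72     : 18 72
drop   : 18
1      : 18 1
drop   : 18
-2     : 18 -2

2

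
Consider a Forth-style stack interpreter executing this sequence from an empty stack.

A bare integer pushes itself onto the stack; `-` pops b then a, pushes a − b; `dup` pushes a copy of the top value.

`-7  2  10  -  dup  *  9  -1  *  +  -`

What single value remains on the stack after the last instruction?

-7  → [-7]
2   → [-7, 2]
10  → [-7, 2, 10]
-   → [-7, -8]
dup → [-7, -8, -8]
*   → [-7, 64]
9   → [-7, 64, 9]
-1  → [-7, 64, 9, -1]
*   → [-7, 64, -9]
+   → [-7, 55]
-   → [-62]

-62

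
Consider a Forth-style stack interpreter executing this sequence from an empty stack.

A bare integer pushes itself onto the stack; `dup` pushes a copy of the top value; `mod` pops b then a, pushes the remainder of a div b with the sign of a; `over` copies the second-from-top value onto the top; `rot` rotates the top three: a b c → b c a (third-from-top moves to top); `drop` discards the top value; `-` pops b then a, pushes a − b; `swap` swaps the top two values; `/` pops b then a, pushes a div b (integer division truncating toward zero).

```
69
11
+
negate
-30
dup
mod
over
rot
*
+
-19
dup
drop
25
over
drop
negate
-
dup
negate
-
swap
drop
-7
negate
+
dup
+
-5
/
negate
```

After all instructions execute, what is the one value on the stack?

69     → 69
11     → 69 11
+      → 80
negate → -80
-30    → -80 -30
dup    → -80 -30 -30
mod    → -80 0
over   → -80 0 -80
rot    → 0 -80 -80
*      → 0 6400
+      → 6400
-19    → 6400 -19
dup    → 6400 -19 -19
drop   → 6400 -19
25     → 6400 -19 25
over   → 6400 -19 25 -19
drop   → 6400 -19 25
negate → 6400 -19 -25
-      → 6400 6
dup    → 6400 6 6
negate → 6400 6 -6
-      → 6400 12
swap   → 12 6400
drop   → 12
-7     → 12 -7
negate → 12 7
+      → 19
dup    → 19 19
+      → 38
-5     → 38 -5
/      → -7
negate → 7

7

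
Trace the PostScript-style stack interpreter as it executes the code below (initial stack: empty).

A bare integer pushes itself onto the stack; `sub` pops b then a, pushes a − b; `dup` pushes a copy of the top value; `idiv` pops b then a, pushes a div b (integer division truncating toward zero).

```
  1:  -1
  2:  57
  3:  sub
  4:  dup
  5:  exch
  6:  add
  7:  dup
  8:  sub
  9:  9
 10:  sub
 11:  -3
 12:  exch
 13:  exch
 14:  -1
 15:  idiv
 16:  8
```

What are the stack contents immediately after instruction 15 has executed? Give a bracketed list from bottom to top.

-1   → [-1]
57   → [-1, 57]
sub  → [-58]
dup  → [-58, -58]
exch → [-58, -58]
add  → [-116]
dup  → [-116, -116]
sub  → [0]
9    → [0, 9]
sub  → [-9]
-3   → [-9, -3]
exch → [-3, -9]
exch → [-9, -3]
-1   → [-9, -3, -1]
idiv → [-9, 3]

[-9, 3]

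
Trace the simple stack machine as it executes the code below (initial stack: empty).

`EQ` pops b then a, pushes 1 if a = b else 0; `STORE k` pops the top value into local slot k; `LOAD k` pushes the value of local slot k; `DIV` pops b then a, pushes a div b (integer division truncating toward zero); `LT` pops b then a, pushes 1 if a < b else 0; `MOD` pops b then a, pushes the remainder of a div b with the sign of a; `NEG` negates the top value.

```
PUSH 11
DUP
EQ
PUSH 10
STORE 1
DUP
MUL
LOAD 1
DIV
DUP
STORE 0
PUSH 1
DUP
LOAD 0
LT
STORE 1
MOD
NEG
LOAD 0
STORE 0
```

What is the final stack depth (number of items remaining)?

1

PUSH 11 -> [11]
DUP     -> [11, 11]
EQ      -> [1]
PUSH 10 -> [1, 10]
STORE 1 -> [1]
DUP     -> [1, 1]
MUL     -> [1]
LOAD 1  -> [1, 10]
DIV     -> [0]
DUP     -> [0, 0]
STORE 0 -> [0]
PUSH 1  -> [0, 1]
DUP     -> [0, 1, 1]
LOAD 0  -> [0, 1, 1, 0]
LT      -> [0, 1, 0]
STORE 1 -> [0, 1]
MOD     -> [0]
NEG     -> [0]
LOAD 0  -> [0, 0]
STORE 0 -> [0]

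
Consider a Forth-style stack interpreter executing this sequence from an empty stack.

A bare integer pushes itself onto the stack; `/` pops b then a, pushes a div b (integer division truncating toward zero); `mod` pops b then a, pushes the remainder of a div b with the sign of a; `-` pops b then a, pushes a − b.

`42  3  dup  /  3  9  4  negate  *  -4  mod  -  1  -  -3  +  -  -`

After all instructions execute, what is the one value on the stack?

40

42     : 42
3      : 42 3
dup    : 42 3 3
/      : 42 1
3      : 42 1 3
9      : 42 1 3 9
4      : 42 1 3 9 4
negate : 42 1 3 9 -4
*      : 42 1 3 -36
-4     : 42 1 3 -36 -4
mod    : 42 1 3 0
-      : 42 1 3
1      : 42 1 3 1
-      : 42 1 2
-3     : 42 1 2 -3
+      : 42 1 -1
-      : 42 2
-      : 40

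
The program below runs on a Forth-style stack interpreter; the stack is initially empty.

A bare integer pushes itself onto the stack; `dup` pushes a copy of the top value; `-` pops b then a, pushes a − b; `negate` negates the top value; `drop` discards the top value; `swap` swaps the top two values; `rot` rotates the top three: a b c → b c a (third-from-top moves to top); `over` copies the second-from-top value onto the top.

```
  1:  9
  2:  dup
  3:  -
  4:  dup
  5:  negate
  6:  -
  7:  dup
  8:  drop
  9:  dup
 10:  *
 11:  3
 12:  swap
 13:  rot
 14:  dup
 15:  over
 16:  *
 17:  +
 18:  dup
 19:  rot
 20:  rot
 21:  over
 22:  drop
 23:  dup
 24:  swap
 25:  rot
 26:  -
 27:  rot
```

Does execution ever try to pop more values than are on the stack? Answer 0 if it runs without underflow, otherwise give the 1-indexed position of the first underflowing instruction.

9      → [9]
dup    → [9, 9]
-      → [0]
dup    → [0, 0]
negate → [0, 0]
-      → [0]
dup    → [0, 0]
drop   → [0]
dup    → [0, 0]
*      → [0]
3      → [0, 3]
swap   → [3, 0]
rot  — needs 3 operands, stack has 2 → underflow

13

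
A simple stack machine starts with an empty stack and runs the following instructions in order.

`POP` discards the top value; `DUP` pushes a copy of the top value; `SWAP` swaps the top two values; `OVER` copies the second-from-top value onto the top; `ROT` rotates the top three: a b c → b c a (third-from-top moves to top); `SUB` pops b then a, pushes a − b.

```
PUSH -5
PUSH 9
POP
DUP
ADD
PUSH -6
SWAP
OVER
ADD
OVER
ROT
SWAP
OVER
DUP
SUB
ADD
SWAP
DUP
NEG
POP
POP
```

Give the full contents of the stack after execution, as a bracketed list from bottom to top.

[-16, -6]

PUSH -5 -> -5
PUSH 9  -> -5 9
POP     -> -5
DUP     -> -5 -5
ADD     -> -10
PUSH -6 -> -10 -6
SWAP    -> -6 -10
OVER    -> -6 -10 -6
ADD     -> -6 -16
OVER    -> -6 -16 -6
ROT     -> -16 -6 -6
SWAP    -> -16 -6 -6
OVER    -> -16 -6 -6 -6
DUP     -> -16 -6 -6 -6 -6
SUB     -> -16 -6 -6 0
ADD     -> -16 -6 -6
SWAP    -> -16 -6 -6
DUP     -> -16 -6 -6 -6
NEG     -> -16 -6 -6 6
POP     -> -16 -6 -6
POP     -> -16 -6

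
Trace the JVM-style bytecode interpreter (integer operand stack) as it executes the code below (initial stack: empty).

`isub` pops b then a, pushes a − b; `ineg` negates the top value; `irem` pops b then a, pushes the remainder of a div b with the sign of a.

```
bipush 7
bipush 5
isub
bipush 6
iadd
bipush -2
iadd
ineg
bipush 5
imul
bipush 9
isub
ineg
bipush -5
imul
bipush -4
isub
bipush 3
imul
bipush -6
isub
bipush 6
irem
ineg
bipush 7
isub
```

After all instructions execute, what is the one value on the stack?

-4

bipush 7  : 7
bipush 5  : 7 5
isub      : 2
bipush 6  : 2 6
iadd      : 8
bipush -2 : 8 -2
iadd      : 6
ineg      : -6
bipush 5  : -6 5
imul      : -30
bipush 9  : -30 9
isub      : -39
ineg      : 39
bipush -5 : 39 -5
imul      : -195
bipush -4 : -195 -4
isub      : -191
bipush 3  : -191 3
imul      : -573
bipush -6 : -573 -6
isub      : -567
bipush 6  : -567 6
irem      : -3
ineg      : 3
bipush 7  : 3 7
isub      : -4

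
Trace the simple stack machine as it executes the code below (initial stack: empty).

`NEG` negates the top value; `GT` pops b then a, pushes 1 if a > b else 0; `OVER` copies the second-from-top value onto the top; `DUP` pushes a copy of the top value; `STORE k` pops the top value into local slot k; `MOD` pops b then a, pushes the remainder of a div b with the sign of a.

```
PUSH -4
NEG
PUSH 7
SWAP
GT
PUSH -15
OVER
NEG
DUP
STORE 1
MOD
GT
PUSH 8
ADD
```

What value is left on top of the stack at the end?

PUSH -4  → -4
NEG      → 4
PUSH 7   → 4 7
SWAP     → 7 4
GT       → 1
PUSH -15 → 1 -15
OVER     → 1 -15 1
NEG      → 1 -15 -1
DUP      → 1 -15 -1 -1
STORE 1  → 1 -15 -1
MOD      → 1 0
GT       → 1
PUSH 8   → 1 8
ADD      → 9

9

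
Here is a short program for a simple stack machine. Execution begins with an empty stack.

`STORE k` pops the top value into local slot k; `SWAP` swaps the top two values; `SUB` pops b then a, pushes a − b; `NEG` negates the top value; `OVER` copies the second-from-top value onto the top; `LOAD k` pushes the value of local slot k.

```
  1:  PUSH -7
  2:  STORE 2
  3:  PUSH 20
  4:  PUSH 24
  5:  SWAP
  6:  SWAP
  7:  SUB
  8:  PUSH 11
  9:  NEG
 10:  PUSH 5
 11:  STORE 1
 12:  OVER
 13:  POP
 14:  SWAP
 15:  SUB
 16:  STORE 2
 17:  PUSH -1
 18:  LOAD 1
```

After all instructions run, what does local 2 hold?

-7

PUSH -7 -> -7
STORE 2 -> (empty)
PUSH 20 -> 20
PUSH 24 -> 20 24
SWAP    -> 24 20
SWAP    -> 20 24
SUB     -> -4
PUSH 11 -> -4 11
NEG     -> -4 -11
PUSH 5  -> -4 -11 5
STORE 1 -> -4 -11
OVER    -> -4 -11 -4
POP     -> -4 -11
SWAP    -> -11 -4
SUB     -> -7
STORE 2 -> (empty)
PUSH -1 -> -1
LOAD 1  -> -1 5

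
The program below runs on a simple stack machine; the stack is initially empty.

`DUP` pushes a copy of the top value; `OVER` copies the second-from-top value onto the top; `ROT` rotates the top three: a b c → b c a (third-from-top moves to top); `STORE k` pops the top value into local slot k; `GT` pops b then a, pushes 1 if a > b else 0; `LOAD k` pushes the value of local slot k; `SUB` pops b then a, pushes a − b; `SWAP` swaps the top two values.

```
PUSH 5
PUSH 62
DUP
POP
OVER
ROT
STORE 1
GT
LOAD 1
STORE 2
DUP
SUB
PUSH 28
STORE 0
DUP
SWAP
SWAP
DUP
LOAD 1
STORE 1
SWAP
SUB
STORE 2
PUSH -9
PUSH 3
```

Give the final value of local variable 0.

PUSH 5  -> 5
PUSH 62 -> 5 62
DUP     -> 5 62 62
POP     -> 5 62
OVER    -> 5 62 5
ROT     -> 62 5 5
STORE 1 -> 62 5
GT      -> 1
LOAD 1  -> 1 5
STORE 2 -> 1
DUP     -> 1 1
SUB     -> 0
PUSH 28 -> 0 28
STORE 0 -> 0
DUP     -> 0 0
SWAP    -> 0 0
SWAP    -> 0 0
DUP     -> 0 0 0
LOAD 1  -> 0 0 0 5
STORE 1 -> 0 0 0
SWAP    -> 0 0 0
SUB     -> 0 0
STORE 2 -> 0
PUSH -9 -> 0 -9
PUSH 3  -> 0 -9 3

28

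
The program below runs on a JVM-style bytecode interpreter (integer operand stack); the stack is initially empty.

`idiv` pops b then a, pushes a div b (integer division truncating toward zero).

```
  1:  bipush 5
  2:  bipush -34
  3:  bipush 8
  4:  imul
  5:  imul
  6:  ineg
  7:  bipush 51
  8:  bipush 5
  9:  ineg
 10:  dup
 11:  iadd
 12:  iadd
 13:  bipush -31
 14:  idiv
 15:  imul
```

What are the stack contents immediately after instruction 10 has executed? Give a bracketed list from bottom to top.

bipush 5   : 5
bipush -34 : 5 -34
bipush 8   : 5 -34 8
imul       : 5 -272
imul       : -1360
ineg       : 1360
bipush 51  : 1360 51
bipush 5   : 1360 51 5
ineg       : 1360 51 -5
dup        : 1360 51 -5 -5

[1360, 51, -5, -5]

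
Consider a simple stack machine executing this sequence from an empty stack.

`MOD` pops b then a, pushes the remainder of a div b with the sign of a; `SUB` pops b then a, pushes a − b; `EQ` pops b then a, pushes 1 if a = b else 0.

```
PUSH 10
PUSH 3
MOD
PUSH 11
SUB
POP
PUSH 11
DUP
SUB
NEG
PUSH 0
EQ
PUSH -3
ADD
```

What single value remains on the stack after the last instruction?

PUSH 10 : 10
PUSH 3  : 10 3
MOD     : 1
PUSH 11 : 1 11
SUB     : -10
POP     : (empty)
PUSH 11 : 11
DUP     : 11 11
SUB     : 0
NEG     : 0
PUSH 0  : 0 0
EQ      : 1
PUSH -3 : 1 -3
ADD     : -2

-2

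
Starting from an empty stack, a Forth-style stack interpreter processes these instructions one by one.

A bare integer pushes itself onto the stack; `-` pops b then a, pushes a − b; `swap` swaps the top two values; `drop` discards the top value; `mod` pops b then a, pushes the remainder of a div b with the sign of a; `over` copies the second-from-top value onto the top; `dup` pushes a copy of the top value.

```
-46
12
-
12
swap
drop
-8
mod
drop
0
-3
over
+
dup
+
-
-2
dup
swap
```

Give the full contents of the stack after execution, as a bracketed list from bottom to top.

[6, -2, -2]

-46  -> [-46]
12   -> [-46, 12]
-    -> [-58]
12   -> [-58, 12]
swap -> [12, -58]
drop -> [12]
-8   -> [12, -8]
mod  -> [4]
drop -> []
0    -> [0]
-3   -> [0, -3]
over -> [0, -3, 0]
+    -> [0, -3]
dup  -> [0, -3, -3]
+    -> [0, -6]
-    -> [6]
-2   -> [6, -2]
dup  -> [6, -2, -2]
swap -> [6, -2, -2]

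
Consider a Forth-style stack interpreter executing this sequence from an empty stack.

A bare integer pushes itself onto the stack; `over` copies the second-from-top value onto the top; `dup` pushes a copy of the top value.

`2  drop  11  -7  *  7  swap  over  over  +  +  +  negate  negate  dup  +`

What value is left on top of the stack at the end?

2      → 2
drop   → (empty)
11     → 11
-7     → 11 -7
*      → -77
7      → -77 7
swap   → 7 -77
over   → 7 -77 7
over   → 7 -77 7 -77
+      → 7 -77 -70
+      → 7 -147
+      → -140
negate → 140
negate → -140
dup    → -140 -140
+      → -280

-280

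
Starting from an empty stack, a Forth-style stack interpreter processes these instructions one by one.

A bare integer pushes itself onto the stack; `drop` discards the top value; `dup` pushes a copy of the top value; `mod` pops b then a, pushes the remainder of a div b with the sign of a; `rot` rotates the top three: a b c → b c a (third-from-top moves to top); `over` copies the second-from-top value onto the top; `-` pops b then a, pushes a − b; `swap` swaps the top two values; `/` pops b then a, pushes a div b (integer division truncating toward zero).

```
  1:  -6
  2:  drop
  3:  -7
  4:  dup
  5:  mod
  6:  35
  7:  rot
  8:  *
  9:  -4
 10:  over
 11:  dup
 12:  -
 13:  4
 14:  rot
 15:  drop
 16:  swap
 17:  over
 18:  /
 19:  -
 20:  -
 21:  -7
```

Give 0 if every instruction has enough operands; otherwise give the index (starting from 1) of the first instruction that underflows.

-6   -> [-6]
drop -> []
-7   -> [-7]
dup  -> [-7, -7]
mod  -> [0]
35   -> [0, 35]
rot  — needs 3 operands, stack has 2 → underflow

7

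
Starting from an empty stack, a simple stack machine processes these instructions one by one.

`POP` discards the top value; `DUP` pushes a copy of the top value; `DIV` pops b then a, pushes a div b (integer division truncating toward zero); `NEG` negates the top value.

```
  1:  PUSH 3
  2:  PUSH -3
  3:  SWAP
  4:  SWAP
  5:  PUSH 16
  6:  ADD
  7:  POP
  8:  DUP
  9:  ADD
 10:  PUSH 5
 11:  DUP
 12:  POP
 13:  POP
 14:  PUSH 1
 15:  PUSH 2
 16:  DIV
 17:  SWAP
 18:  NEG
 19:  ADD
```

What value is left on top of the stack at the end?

-6

PUSH 3  → 3
PUSH -3 → 3 -3
SWAP    → -3 3
SWAP    → 3 -3
PUSH 16 → 3 -3 16
ADD     → 3 13
POP     → 3
DUP     → 3 3
ADD     → 6
PUSH 5  → 6 5
DUP     → 6 5 5
POP     → 6 5
POP     → 6
PUSH 1  → 6 1
PUSH 2  → 6 1 2
DIV     → 6 0
SWAP    → 0 6
NEG     → 0 -6
ADD     → -6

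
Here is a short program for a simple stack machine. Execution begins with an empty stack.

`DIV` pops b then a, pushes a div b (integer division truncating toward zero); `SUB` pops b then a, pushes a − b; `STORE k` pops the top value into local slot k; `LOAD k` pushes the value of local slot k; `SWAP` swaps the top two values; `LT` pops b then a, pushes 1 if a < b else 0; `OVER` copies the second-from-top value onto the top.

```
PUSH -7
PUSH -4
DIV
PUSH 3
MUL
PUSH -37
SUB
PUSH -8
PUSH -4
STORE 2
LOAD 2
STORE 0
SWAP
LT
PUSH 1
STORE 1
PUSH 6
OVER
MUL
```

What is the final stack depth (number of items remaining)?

PUSH -7   -7
PUSH -4   -7 -4
DIV       1
PUSH 3    1 3
MUL       3
PUSH -37  3 -37
SUB       40
PUSH -8   40 -8
PUSH -4   40 -8 -4
STORE 2   40 -8
LOAD 2    40 -8 -4
STORE 0   40 -8
SWAP      -8 40
LT        1
PUSH 1    1 1
STORE 1   1
PUSH 6    1 6
OVER      1 6 1
MUL       1 6

2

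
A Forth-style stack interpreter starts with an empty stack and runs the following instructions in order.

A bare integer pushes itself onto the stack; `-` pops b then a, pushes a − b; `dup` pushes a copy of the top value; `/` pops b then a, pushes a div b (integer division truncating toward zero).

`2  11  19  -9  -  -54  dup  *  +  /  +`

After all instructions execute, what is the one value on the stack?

2

2    [2]
11   [2, 11]
19   [2, 11, 19]
-9   [2, 11, 19, -9]
-    [2, 11, 28]
-54  [2, 11, 28, -54]
dup  [2, 11, 28, -54, -54]
*    [2, 11, 28, 2916]
+    [2, 11, 2944]
/    [2, 0]
+    [2]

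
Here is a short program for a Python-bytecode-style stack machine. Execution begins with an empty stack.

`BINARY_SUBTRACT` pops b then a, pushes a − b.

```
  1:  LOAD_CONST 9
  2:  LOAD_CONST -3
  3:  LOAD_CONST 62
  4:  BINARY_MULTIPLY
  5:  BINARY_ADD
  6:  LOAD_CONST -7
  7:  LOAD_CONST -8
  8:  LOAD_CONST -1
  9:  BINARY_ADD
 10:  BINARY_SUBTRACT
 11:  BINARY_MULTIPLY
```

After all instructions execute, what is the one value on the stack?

LOAD_CONST 9     9
LOAD_CONST -3    9 -3
LOAD_CONST 62    9 -3 62
BINARY_MULTIPLY  9 -186
BINARY_ADD       -177
LOAD_CONST -7    -177 -7
LOAD_CONST -8    -177 -7 -8
LOAD_CONST -1    -177 -7 -8 -1
BINARY_ADD       -177 -7 -9
BINARY_SUBTRACT  -177 2
BINARY_MULTIPLY  -354

-354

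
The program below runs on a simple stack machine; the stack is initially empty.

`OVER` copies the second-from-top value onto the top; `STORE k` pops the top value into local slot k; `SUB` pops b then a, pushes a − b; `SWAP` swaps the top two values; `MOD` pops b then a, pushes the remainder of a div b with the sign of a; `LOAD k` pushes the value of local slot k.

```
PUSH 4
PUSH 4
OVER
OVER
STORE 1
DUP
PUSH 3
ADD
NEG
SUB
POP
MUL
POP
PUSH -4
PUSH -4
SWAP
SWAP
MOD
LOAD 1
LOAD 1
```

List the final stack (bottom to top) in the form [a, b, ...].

[0, 4, 4]

PUSH 4  -> [4]
PUSH 4  -> [4, 4]
OVER    -> [4, 4, 4]
OVER    -> [4, 4, 4, 4]
STORE 1 -> [4, 4, 4]
DUP     -> [4, 4, 4, 4]
PUSH 3  -> [4, 4, 4, 4, 3]
ADD     -> [4, 4, 4, 7]
NEG     -> [4, 4, 4, -7]
SUB     -> [4, 4, 11]
POP     -> [4, 4]
MUL     -> [16]
POP     -> []
PUSH -4 -> [-4]
PUSH -4 -> [-4, -4]
SWAP    -> [-4, -4]
SWAP    -> [-4, -4]
MOD     -> [0]
LOAD 1  -> [0, 4]
LOAD 1  -> [0, 4, 4]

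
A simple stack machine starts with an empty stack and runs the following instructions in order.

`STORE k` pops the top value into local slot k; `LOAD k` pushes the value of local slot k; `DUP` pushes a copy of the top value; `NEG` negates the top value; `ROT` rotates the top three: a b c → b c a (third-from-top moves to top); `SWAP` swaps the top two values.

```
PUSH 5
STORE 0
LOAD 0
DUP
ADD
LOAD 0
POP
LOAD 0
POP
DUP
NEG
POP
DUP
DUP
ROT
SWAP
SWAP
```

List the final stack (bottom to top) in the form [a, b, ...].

PUSH 5  → 5
STORE 0 → (empty)
LOAD 0  → 5
DUP     → 5 5
ADD     → 10
LOAD 0  → 10 5
POP     → 10
LOAD 0  → 10 5
POP     → 10
DUP     → 10 10
NEG     → 10 -10
POP     → 10
DUP     → 10 10
DUP     → 10 10 10
ROT     → 10 10 10
SWAP    → 10 10 10
SWAP    → 10 10 10

[10, 10, 10]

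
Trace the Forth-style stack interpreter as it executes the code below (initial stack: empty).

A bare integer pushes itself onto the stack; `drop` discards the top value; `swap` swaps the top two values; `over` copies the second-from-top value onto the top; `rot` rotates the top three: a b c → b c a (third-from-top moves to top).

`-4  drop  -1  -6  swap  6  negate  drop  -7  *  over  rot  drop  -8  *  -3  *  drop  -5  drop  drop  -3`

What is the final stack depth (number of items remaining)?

1

-4     -> -4
drop   -> (empty)
-1     -> -1
-6     -> -1 -6
swap   -> -6 -1
6      -> -6 -1 6
negate -> -6 -1 -6
drop   -> -6 -1
-7     -> -6 -1 -7
*      -> -6 7
over   -> -6 7 -6
rot    -> 7 -6 -6
drop   -> 7 -6
-8     -> 7 -6 -8
*      -> 7 48
-3     -> 7 48 -3
*      -> 7 -144
drop   -> 7
-5     -> 7 -5
drop   -> 7
drop   -> (empty)
-3     -> -3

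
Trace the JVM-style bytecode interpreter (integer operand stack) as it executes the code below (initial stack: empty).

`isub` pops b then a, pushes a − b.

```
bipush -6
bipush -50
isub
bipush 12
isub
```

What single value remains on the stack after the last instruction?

bipush -6  : [-6]
bipush -50 : [-6, -50]
isub       : [44]
bipush 12  : [44, 12]
isub       : [32]

32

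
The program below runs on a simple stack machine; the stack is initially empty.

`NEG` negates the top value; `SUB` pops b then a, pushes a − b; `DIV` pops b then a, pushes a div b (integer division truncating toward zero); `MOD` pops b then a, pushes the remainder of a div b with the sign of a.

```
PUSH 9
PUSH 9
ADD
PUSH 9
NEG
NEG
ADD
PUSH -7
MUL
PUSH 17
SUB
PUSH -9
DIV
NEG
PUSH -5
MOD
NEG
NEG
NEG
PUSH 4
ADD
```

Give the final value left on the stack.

PUSH 9  -> 9
PUSH 9  -> 9 9
ADD     -> 18
PUSH 9  -> 18 9
NEG     -> 18 -9
NEG     -> 18 9
ADD     -> 27
PUSH -7 -> 27 -7
MUL     -> -189
PUSH 17 -> -189 17
SUB     -> -206
PUSH -9 -> -206 -9
DIV     -> 22
NEG     -> -22
PUSH -5 -> -22 -5
MOD     -> -2
NEG     -> 2
NEG     -> -2
NEG     -> 2
PUSH 4  -> 2 4
ADD     -> 6

6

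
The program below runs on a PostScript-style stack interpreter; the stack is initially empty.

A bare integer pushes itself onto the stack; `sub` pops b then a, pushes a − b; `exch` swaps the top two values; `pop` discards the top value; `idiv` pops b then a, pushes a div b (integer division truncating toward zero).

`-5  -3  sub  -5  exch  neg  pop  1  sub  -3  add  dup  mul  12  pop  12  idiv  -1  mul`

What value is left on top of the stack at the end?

-5    -5
-3    -5 -3
sub   -2
-5    -2 -5
exch  -5 -2
neg   -5 2
pop   -5
1     -5 1
sub   -6
-3    -6 -3
add   -9
dup   -9 -9
mul   81
12    81 12
pop   81
12    81 12
idiv  6
-1    6 -1
mul   -6

-6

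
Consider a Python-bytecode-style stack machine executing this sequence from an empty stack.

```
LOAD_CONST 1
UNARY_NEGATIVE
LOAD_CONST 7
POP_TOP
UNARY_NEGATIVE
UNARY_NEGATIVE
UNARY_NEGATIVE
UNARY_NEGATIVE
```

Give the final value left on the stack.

-1

LOAD_CONST 1   -> 1
UNARY_NEGATIVE -> -1
LOAD_CONST 7   -> -1 7
POP_TOP        -> -1
UNARY_NEGATIVE -> 1
UNARY_NEGATIVE -> -1
UNARY_NEGATIVE -> 1
UNARY_NEGATIVE -> -1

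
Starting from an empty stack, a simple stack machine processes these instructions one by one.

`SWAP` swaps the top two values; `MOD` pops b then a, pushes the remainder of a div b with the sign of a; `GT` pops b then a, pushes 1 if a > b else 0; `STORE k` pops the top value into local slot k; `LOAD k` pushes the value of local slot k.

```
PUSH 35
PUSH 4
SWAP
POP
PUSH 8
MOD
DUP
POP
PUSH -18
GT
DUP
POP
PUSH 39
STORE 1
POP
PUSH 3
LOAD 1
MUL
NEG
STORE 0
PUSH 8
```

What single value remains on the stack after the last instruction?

8

PUSH 35  : 35
PUSH 4   : 35 4
SWAP     : 4 35
POP      : 4
PUSH 8   : 4 8
MOD      : 4
DUP      : 4 4
POP      : 4
PUSH -18 : 4 -18
GT       : 1
DUP      : 1 1
POP      : 1
PUSH 39  : 1 39
STORE 1  : 1
POP      : (empty)
PUSH 3   : 3
LOAD 1   : 3 39
MUL      : 117
NEG      : -117
STORE 0  : (empty)
PUSH 8   : 8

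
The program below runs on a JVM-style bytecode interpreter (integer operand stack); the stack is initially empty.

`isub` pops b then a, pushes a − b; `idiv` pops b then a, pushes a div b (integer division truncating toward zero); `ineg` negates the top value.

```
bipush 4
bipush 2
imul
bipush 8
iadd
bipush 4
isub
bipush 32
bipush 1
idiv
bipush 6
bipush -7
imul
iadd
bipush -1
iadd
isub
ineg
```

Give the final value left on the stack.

bipush 4  -> [4]
bipush 2  -> [4, 2]
imul      -> [8]
bipush 8  -> [8, 8]
iadd      -> [16]
bipush 4  -> [16, 4]
isub      -> [12]
bipush 32 -> [12, 32]
bipush 1  -> [12, 32, 1]
idiv      -> [12, 32]
bipush 6  -> [12, 32, 6]
bipush -7 -> [12, 32, 6, -7]
imul      -> [12, 32, -42]
iadd      -> [12, -10]
bipush -1 -> [12, -10, -1]
iadd      -> [12, -11]
isub      -> [23]
ineg      -> [-23]

-23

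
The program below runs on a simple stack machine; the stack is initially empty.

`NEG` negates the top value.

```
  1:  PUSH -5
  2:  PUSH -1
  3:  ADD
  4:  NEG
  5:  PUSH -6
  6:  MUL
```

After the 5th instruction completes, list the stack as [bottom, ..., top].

[6, -6]

PUSH -5 : -5
PUSH -1 : -5 -1
ADD     : -6
NEG     : 6
PUSH -6 : 6 -6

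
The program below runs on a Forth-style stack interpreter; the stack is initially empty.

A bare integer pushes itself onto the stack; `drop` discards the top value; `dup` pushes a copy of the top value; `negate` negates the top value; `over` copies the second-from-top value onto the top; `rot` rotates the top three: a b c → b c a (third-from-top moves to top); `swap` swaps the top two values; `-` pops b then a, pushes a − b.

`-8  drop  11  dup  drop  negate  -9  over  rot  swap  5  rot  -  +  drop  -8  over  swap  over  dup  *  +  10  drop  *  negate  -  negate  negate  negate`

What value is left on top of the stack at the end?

-8     : [-8]
drop   : []
11     : [11]
dup    : [11, 11]
drop   : [11]
negate : [-11]
-9     : [-11, -9]
over   : [-11, -9, -11]
rot    : [-9, -11, -11]
swap   : [-9, -11, -11]
5      : [-9, -11, -11, 5]
rot    : [-9, -11, 5, -11]
-      : [-9, -11, 16]
+      : [-9, 5]
drop   : [-9]
-8     : [-9, -8]
over   : [-9, -8, -9]
swap   : [-9, -9, -8]
over   : [-9, -9, -8, -9]
dup    : [-9, -9, -8, -9, -9]
*      : [-9, -9, -8, 81]
+      : [-9, -9, 73]
10     : [-9, -9, 73, 10]
drop   : [-9, -9, 73]
*      : [-9, -657]
negate : [-9, 657]
-      : [-666]
negate : [666]
negate : [-666]
negate : [666]

666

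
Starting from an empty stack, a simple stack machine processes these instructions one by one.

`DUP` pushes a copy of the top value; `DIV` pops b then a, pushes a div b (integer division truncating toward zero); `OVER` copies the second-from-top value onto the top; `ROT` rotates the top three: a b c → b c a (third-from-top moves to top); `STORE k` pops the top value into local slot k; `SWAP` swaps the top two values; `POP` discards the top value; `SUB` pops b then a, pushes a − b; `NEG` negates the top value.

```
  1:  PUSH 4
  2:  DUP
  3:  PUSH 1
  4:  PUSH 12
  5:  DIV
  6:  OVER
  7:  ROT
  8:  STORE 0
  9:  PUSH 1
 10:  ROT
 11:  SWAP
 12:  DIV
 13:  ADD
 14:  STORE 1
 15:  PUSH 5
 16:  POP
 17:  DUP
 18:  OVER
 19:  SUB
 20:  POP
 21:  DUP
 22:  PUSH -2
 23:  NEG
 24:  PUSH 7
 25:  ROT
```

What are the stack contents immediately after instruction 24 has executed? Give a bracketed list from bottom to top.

[4, 4, 2, 7]

PUSH 4  → [4]
DUP     → [4, 4]
PUSH 1  → [4, 4, 1]
PUSH 12 → [4, 4, 1, 12]
DIV     → [4, 4, 0]
OVER    → [4, 4, 0, 4]
ROT     → [4, 0, 4, 4]
STORE 0 → [4, 0, 4]
PUSH 1  → [4, 0, 4, 1]
ROT     → [4, 4, 1, 0]
SWAP    → [4, 4, 0, 1]
DIV     → [4, 4, 0]
ADD     → [4, 4]
STORE 1 → [4]
PUSH 5  → [4, 5]
POP     → [4]
DUP     → [4, 4]
OVER    → [4, 4, 4]
SUB     → [4, 0]
POP     → [4]
DUP     → [4, 4]
PUSH -2 → [4, 4, -2]
NEG     → [4, 4, 2]
PUSH 7  → [4, 4, 2, 7]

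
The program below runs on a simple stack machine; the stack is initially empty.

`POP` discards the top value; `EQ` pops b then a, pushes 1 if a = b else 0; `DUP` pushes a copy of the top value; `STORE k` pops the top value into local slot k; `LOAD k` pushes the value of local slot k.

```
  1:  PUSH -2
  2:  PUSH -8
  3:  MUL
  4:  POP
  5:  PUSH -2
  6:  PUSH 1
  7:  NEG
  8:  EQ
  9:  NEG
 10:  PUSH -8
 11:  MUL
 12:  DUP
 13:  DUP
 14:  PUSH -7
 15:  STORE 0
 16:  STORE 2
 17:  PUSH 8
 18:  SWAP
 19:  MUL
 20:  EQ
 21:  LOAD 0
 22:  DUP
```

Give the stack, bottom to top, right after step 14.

PUSH -2 → -2
PUSH -8 → -2 -8
MUL     → 16
POP     → (empty)
PUSH -2 → -2
PUSH 1  → -2 1
NEG     → -2 -1
EQ      → 0
NEG     → 0
PUSH -8 → 0 -8
MUL     → 0
DUP     → 0 0
DUP     → 0 0 0
PUSH -7 → 0 0 0 -7

[0, 0, 0, -7]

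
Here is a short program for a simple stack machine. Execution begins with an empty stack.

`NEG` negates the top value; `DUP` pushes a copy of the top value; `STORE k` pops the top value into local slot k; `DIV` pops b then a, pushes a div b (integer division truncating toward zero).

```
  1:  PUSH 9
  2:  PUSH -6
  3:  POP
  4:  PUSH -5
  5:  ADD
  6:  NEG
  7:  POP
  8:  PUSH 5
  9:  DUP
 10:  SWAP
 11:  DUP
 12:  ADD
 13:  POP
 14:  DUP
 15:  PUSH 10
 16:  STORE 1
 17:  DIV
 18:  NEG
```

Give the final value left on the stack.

-1

PUSH 9   9
PUSH -6  9 -6
POP      9
PUSH -5  9 -5
ADD      4
NEG      -4
POP      (empty)
PUSH 5   5
DUP      5 5
SWAP     5 5
DUP      5 5 5
ADD      5 10
POP      5
DUP      5 5
PUSH 10  5 5 10
STORE 1  5 5
DIV      1
NEG      -1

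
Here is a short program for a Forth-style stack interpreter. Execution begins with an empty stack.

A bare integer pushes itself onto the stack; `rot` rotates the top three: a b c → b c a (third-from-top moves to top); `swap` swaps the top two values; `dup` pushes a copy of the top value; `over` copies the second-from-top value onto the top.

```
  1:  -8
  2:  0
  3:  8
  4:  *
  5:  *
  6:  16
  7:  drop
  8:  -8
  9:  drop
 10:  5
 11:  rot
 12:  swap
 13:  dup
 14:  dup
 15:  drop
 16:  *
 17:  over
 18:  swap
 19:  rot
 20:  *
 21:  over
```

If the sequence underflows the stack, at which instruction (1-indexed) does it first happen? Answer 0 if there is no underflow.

-8    -8
0     -8 0
8     -8 0 8
*     -8 0
*     0
16    0 16
drop  0
-8    0 -8
drop  0
5     0 5
rot  — needs 3 operands, stack has 2 → underflow

11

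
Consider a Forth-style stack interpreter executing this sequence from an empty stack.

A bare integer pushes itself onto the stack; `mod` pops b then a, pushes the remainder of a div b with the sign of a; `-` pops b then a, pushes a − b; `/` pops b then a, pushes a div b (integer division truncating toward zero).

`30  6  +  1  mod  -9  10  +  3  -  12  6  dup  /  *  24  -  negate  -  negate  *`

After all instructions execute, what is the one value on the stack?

0

30     -> 30
6      -> 30 6
+      -> 36
1      -> 36 1
mod    -> 0
-9     -> 0 -9
10     -> 0 -9 10
+      -> 0 1
3      -> 0 1 3
-      -> 0 -2
12     -> 0 -2 12
6      -> 0 -2 12 6
dup    -> 0 -2 12 6 6
/      -> 0 -2 12 1
*      -> 0 -2 12
24     -> 0 -2 12 24
-      -> 0 -2 -12
negate -> 0 -2 12
-      -> 0 -14
negate -> 0 14
*      -> 0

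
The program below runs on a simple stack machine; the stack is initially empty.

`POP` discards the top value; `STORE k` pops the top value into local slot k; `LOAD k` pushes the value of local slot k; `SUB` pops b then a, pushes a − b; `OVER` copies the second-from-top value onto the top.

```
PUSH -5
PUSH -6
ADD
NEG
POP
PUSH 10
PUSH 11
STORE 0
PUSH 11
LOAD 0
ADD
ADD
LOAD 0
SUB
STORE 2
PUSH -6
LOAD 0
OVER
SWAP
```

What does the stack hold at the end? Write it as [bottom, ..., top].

PUSH -5  -5
PUSH -6  -5 -6
ADD      -11
NEG      11
POP      (empty)
PUSH 10  10
PUSH 11  10 11
STORE 0  10
PUSH 11  10 11
LOAD 0   10 11 11
ADD      10 22
ADD      32
LOAD 0   32 11
SUB      21
STORE 2  (empty)
PUSH -6  -6
LOAD 0   -6 11
OVER     -6 11 -6
SWAP     -6 -6 11

[-6, -6, 11]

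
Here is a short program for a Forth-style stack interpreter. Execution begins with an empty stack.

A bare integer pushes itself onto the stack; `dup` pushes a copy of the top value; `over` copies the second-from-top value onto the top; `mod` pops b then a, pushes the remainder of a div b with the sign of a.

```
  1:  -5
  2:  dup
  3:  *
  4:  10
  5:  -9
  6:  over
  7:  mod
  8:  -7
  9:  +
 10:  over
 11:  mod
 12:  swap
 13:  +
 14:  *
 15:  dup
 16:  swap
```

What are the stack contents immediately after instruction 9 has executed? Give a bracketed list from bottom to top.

-5   -> [-5]
dup  -> [-5, -5]
*    -> [25]
10   -> [25, 10]
-9   -> [25, 10, -9]
over -> [25, 10, -9, 10]
mod  -> [25, 10, -9]
-7   -> [25, 10, -9, -7]
+    -> [25, 10, -16]

[25, 10, -16]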